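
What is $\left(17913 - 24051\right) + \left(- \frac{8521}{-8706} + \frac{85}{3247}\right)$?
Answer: $- \frac{10204877707}{1662846} \approx -6137.0$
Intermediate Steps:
$\left(17913 - 24051\right) + \left(- \frac{8521}{-8706} + \frac{85}{3247}\right) = -6138 + \left(\left(-8521\right) \left(- \frac{1}{8706}\right) + 85 \cdot \frac{1}{3247}\right) = -6138 + \left(\frac{8521}{8706} + \frac{5}{191}\right) = -6138 + \frac{1671041}{1662846} = - \frac{10204877707}{1662846}$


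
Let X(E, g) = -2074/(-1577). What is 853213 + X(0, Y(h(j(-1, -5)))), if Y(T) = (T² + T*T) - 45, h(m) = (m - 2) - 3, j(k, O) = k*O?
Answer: 1345518975/1577 ≈ 8.5321e+5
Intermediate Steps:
j(k, O) = O*k
h(m) = -5 + m (h(m) = (-2 + m) - 3 = -5 + m)
Y(T) = -45 + 2*T² (Y(T) = (T² + T²) - 45 = 2*T² - 45 = -45 + 2*T²)
X(E, g) = 2074/1577 (X(E, g) = -2074*(-1/1577) = 2074/1577)
853213 + X(0, Y(h(j(-1, -5)))) = 853213 + 2074/1577 = 1345518975/1577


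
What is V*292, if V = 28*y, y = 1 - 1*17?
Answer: -130816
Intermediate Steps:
y = -16 (y = 1 - 17 = -16)
V = -448 (V = 28*(-16) = -448)
V*292 = -448*292 = -130816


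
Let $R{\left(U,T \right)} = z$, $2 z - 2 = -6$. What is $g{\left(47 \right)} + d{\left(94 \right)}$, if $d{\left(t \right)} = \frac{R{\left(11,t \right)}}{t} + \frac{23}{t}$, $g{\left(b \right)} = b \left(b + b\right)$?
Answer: $\frac{415313}{94} \approx 4418.2$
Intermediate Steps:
$z = -2$ ($z = 1 + \frac{1}{2} \left(-6\right) = 1 - 3 = -2$)
$R{\left(U,T \right)} = -2$
$g{\left(b \right)} = 2 b^{2}$ ($g{\left(b \right)} = b 2 b = 2 b^{2}$)
$d{\left(t \right)} = \frac{21}{t}$ ($d{\left(t \right)} = - \frac{2}{t} + \frac{23}{t} = \frac{21}{t}$)
$g{\left(47 \right)} + d{\left(94 \right)} = 2 \cdot 47^{2} + \frac{21}{94} = 2 \cdot 2209 + 21 \cdot \frac{1}{94} = 4418 + \frac{21}{94} = \frac{415313}{94}$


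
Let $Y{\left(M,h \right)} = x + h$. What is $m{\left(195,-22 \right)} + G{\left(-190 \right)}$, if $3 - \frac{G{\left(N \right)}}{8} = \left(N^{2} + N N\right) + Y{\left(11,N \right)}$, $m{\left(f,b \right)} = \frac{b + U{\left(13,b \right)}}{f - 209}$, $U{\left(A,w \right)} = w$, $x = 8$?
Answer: $- \frac{4032818}{7} \approx -5.7612 \cdot 10^{5}$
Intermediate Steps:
$Y{\left(M,h \right)} = 8 + h$
$m{\left(f,b \right)} = \frac{2 b}{-209 + f}$ ($m{\left(f,b \right)} = \frac{b + b}{f - 209} = \frac{2 b}{-209 + f}$)
$G{\left(N \right)} = -40 - 16 N^{2} - 8 N$ ($G{\left(N \right)} = 24 - 8 \left(\left(N^{2} + N N\right) + \left(8 + N\right)\right) = 24 - 8 \left(\left(N^{2} + N^{2}\right) + \left(8 + N\right)\right) = 24 - 8 \left(2 N^{2} + \left(8 + N\right)\right) = 24 - 8 \left(8 + N + 2 N^{2}\right) = 24 - \left(64 + 8 N + 16 N^{2}\right) = -40 - 16 N^{2} - 8 N$)
$m{\left(195,-22 \right)} + G{\left(-190 \right)} = 2 \left(-22\right) \frac{1}{-209 + 195} - \left(-1480 + 577600\right) = 2 \left(-22\right) \frac{1}{-14} - 576120 = 2 \left(-22\right) \left(- \frac{1}{14}\right) - 576120 = \frac{22}{7} - 576120 = - \frac{4032818}{7}$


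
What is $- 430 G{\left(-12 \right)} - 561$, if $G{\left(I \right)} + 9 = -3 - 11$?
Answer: $9329$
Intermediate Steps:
$G{\left(I \right)} = -23$ ($G{\left(I \right)} = -9 - 14 = -23$)
$- 430 G{\left(-12 \right)} - 561 = \left(-430\right) \left(-23\right) - 561 = 9890 - 561 = 9329$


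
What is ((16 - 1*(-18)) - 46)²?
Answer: 144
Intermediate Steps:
((16 - 1*(-18)) - 46)² = ((16 + 18) - 46)² = (34 - 46)² = (-12)² = 144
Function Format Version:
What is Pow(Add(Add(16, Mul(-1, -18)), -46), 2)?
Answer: 144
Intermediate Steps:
Pow(Add(Add(16, Mul(-1, -18)), -46), 2) = Pow(Add(Add(16, 18), -46), 2) = Pow(Add(34, -46), 2) = Pow(-12, 2) = 144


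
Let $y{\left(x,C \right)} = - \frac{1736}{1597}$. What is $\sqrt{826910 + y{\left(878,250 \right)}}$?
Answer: $\frac{\sqrt{2108955933798}}{1597} \approx 909.35$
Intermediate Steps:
$y{\left(x,C \right)} = - \frac{1736}{1597}$ ($y{\left(x,C \right)} = \left(-1736\right) \frac{1}{1597} = - \frac{1736}{1597}$)
$\sqrt{826910 + y{\left(878,250 \right)}} = \sqrt{826910 - \frac{1736}{1597}} = \sqrt{\frac{1320573534}{1597}} = \frac{\sqrt{2108955933798}}{1597}$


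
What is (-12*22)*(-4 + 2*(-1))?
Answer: 1584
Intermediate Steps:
(-12*22)*(-4 + 2*(-1)) = -264*(-4 - 2) = -264*(-6) = 1584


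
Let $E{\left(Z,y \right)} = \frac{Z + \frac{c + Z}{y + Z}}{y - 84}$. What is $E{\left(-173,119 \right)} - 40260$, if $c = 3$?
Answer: $- \frac{38050286}{945} \approx -40265.0$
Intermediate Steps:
$E{\left(Z,y \right)} = \frac{Z + \frac{3 + Z}{Z + y}}{-84 + y}$ ($E{\left(Z,y \right)} = \frac{Z + \frac{3 + Z}{y + Z}}{y - 84} = \frac{Z + \frac{3 + Z}{Z + y}}{-84 + y}$)
$E{\left(-173,119 \right)} - 40260 = \frac{3 - 173 + \left(-173\right)^{2} - 20587}{119^{2} - -14532 - 9996 - 20587} - 40260 = \frac{3 - 173 + 29929 - 20587}{14161 + 14532 - 9996 - 20587} - 40260 = \frac{1}{-1890} \cdot 9172 - 40260 = \left(- \frac{1}{1890}\right) 9172 - 40260 = - \frac{4586}{945} - 40260 = - \frac{38050286}{945}$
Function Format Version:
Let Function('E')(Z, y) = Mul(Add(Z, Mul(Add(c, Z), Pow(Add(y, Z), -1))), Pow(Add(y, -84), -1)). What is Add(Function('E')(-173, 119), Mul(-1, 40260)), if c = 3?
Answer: Rational(-38050286, 945) ≈ -40265.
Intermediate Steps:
Function('E')(Z, y) = Mul(Pow(Add(-84, y), -1), Add(Z, Mul(Pow(Add(Z, y), -1), Add(3, Z)))) (Function('E')(Z, y) = Mul(Add(Z, Mul(Add(3, Z), Pow(Add(y, Z), -1))), Pow(Add(y, -84), -1)) = Mul(Add(Z, Mul(Add(3, Z), Pow(Add(Z, y), -1))), Pow(Add(-84, y), -1)) = Mul(Add(Z, Mul(Pow(Add(Z, y), -1), Add(3, Z))), Pow(Add(-84, y), -1)) = Mul(Pow(Add(-84, y), -1), Add(Z, Mul(Pow(Add(Z, y), -1), Add(3, Z)))))
Add(Function('E')(-173, 119), Mul(-1, 40260)) = Add(Mul(Pow(Add(Pow(119, 2), Mul(-84, -173), Mul(-84, 119), Mul(-173, 119)), -1), Add(3, -173, Pow(-173, 2), Mul(-173, 119))), Mul(-1, 40260)) = Add(Mul(Pow(Add(14161, 14532, -9996, -20587), -1), Add(3, -173, 29929, -20587)), -40260) = Add(Mul(Pow(-1890, -1), 9172), -40260) = Add(Mul(Rational(-1, 1890), 9172), -40260) = Add(Rational(-4586, 945), -40260) = Rational(-38050286, 945)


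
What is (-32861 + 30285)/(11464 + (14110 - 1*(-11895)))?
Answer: -2576/37469 ≈ -0.068750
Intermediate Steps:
(-32861 + 30285)/(11464 + (14110 - 1*(-11895))) = -2576/(11464 + (14110 + 11895)) = -2576/(11464 + 26005) = -2576/37469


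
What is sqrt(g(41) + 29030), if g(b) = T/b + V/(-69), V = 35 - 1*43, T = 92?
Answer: 131*sqrt(13539594)/2829 ≈ 170.39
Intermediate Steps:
V = -8 (V = 35 - 43 = -8)
g(b) = 8/69 + 92/b (g(b) = 92/b - 8/(-69) = 92/b - 8*(-1/69) = 92/b + 8/69 = 8/69 + 92/b)
sqrt(g(41) + 29030) = sqrt((8/69 + 92/41) + 29030) = sqrt(6676/2829 + 29030) = sqrt(82132546/2829) = 131*sqrt(13539594)/2829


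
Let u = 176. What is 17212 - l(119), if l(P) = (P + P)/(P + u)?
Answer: 5077302/295 ≈ 17211.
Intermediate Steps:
l(P) = 2*P/(176 + P) (l(P) = (P + P)/(P + 176) = (2*P)/(176 + P) = 2*P/(176 + P))
17212 - l(119) = 17212 - 2*119/(176 + 119) = 17212 - 2*119/295 = 17212 - 1*238/295 = 17212 - 238/295 = 5077302/295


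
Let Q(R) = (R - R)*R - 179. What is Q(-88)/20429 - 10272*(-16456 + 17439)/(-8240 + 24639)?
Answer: -214653725/348611 ≈ -615.74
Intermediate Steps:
Q(R) = -179 (Q(R) = 0*R - 179 = 0 - 179 = -179)
Q(-88)/20429 - 10272*(-16456 + 17439)/(-8240 + 24639) = -179/20429 - 10272*(-16456 + 17439)/(-8240 + 24639) = -179*1/20429 - 10272/(16399/983) = -179/20429 - 10272/(16399*(1/983)) = -179/20429 - 10272/16399/983 = -179/20429 - 10272*983/16399 = -179/20429 - 10097376/16399 = -214653725/348611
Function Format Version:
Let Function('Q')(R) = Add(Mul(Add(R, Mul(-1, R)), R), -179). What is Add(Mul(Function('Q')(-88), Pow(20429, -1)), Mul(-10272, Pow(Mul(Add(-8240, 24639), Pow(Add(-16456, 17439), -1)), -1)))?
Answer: Rational(-214653725, 348611) ≈ -615.74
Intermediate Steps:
Function('Q')(R) = -179 (Function('Q')(R) = Add(Mul(0, R), -179) = Add(0, -179) = -179)
Add(Mul(Function('Q')(-88), Pow(20429, -1)), Mul(-10272, Pow(Mul(Add(-8240, 24639), Pow(Add(-16456, 17439), -1)), -1))) = Add(Mul(-179, Pow(20429, -1)), Mul(-10272, Pow(Mul(Add(-8240, 24639), Pow(Add(-16456, 17439), -1)), -1))) = Add(Mul(-179, Rational(1, 20429)), Mul(-10272, Pow(Mul(16399, Pow(983, -1)), -1))) = Add(Rational(-179, 20429), Mul(-10272, Pow(Mul(16399, Rational(1, 983)), -1))) = Add(Rational(-179, 20429), Mul(-10272, Pow(Rational(16399, 983), -1))) = Add(Rational(-179, 20429), Mul(-10272, Rational(983, 16399))) = Add(Rational(-179, 20429), Rational(-10097376, 16399)) = Rational(-214653725, 348611)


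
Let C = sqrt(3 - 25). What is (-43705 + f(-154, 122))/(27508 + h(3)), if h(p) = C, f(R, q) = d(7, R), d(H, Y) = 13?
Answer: -600939768/378345043 + 21846*I*sqrt(22)/378345043 ≈ -1.5883 + 0.00027083*I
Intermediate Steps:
f(R, q) = 13
C = I*sqrt(22) (C = sqrt(-22) = I*sqrt(22) ≈ 4.6904*I)
h(p) = I*sqrt(22)
(-43705 + f(-154, 122))/(27508 + h(3)) = (-43705 + 13)/(27508 + I*sqrt(22)) = -43692/(27508 + I*sqrt(22))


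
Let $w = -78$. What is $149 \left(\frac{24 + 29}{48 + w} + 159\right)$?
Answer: $\frac{702833}{30} \approx 23428.0$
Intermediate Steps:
$149 \left(\frac{24 + 29}{48 + w} + 159\right) = 149 \left(\frac{24 + 29}{48 - 78} + 159\right) = 149 \left(\frac{53}{-30} + 159\right) = 149 \left(53 \left(- \frac{1}{30}\right) + 159\right) = 149 \left(- \frac{53}{30} + 159\right) = 149 \cdot \frac{4717}{30} = \frac{702833}{30}$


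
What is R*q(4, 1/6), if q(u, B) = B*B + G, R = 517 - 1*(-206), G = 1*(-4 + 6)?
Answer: 17593/12 ≈ 1466.1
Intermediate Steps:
G = 2 (G = 1*2 = 2)
R = 723 (R = 517 + 206 = 723)
q(u, B) = 2 + B² (q(u, B) = B*B + 2 = B² + 2 = 2 + B²)
R*q(4, 1/6) = 723*(2 + (1/6)²) = 723*(2 + (⅙)²) = 723*(2 + 1/36) = 723*(73/36) = 17593/12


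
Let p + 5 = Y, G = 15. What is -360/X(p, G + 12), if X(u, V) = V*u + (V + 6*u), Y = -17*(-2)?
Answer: -15/41 ≈ -0.36585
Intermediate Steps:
Y = 34
p = 29 (p = -5 + 34 = 29)
X(u, V) = V + 6*u + V*u
-360/X(p, G + 12) = -360/((15 + 12) + 6*29 + (15 + 12)*29) = -360/(27 + 174 + 27*29) = -360/(27 + 174 + 783) = -360/984 = -360*1/984 = -15/41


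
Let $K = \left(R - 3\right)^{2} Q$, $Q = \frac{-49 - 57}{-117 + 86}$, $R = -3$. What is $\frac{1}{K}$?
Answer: $\frac{31}{3816} \approx 0.0081237$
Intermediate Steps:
$Q = \frac{106}{31}$ ($Q = - \frac{106}{-31} = \left(-106\right) \left(- \frac{1}{31}\right) = \frac{106}{31} \approx 3.4194$)
$K = \frac{3816}{31}$ ($K = \left(-3 - 3\right)^{2} \cdot \frac{106}{31} = \left(-6\right)^{2} \cdot \frac{106}{31} = 36 \cdot \frac{106}{31} = \frac{3816}{31} \approx 123.1$)
$\frac{1}{K} = \frac{1}{\frac{3816}{31}} = \frac{31}{3816}$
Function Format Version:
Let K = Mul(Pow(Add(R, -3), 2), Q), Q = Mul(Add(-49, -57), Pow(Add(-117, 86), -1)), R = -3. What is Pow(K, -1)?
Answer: Rational(31, 3816) ≈ 0.0081237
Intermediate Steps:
Q = Rational(106, 31) (Q = Mul(-106, Pow(-31, -1)) = Mul(-106, Rational(-1, 31)) = Rational(106, 31) ≈ 3.4194)
K = Rational(3816, 31) (K = Mul(Pow(Add(-3, -3), 2), Rational(106, 31)) = Mul(Pow(-6, 2), Rational(106, 31)) = Mul(36, Rational(106, 31)) = Rational(3816, 31) ≈ 123.10)
Pow(K, -1) = Pow(Rational(3816, 31), -1) = Rational(31, 3816)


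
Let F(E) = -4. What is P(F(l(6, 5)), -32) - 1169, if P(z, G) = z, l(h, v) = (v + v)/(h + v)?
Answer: -1173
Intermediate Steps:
l(h, v) = 2*v/(h + v) (l(h, v) = (2*v)/(h + v) = 2*v/(h + v))
P(F(l(6, 5)), -32) - 1169 = -4 - 1169 = -1173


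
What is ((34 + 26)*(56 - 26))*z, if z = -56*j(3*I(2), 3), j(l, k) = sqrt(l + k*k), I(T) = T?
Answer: -100800*sqrt(15) ≈ -3.9040e+5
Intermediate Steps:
j(l, k) = sqrt(l + k**2)
z = -56*sqrt(15) (z = -56*sqrt(3*2 + 3**2) = -56*sqrt(6 + 9) = -56*sqrt(15) ≈ -216.89)
((34 + 26)*(56 - 26))*z = ((34 + 26)*(56 - 26))*(-56*sqrt(15)) = (60*30)*(-56*sqrt(15)) = 1800*(-56*sqrt(15)) = -100800*sqrt(15)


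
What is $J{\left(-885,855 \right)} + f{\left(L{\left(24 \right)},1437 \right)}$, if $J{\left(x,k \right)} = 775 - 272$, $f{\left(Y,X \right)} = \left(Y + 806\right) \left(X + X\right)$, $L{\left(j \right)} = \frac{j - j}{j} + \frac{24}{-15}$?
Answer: $\frac{11561743}{5} \approx 2.3123 \cdot 10^{6}$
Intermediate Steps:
$L{\left(j \right)} = - \frac{8}{5}$ ($L{\left(j \right)} = \frac{0}{j} + 24 \left(- \frac{1}{15}\right) = 0 - \frac{8}{5} = - \frac{8}{5}$)
$f{\left(Y,X \right)} = 2 X \left(806 + Y\right)$ ($f{\left(Y,X \right)} = \left(806 + Y\right) 2 X = 2 X \left(806 + Y\right)$)
$J{\left(x,k \right)} = 503$ ($J{\left(x,k \right)} = 775 - 272 = 503$)
$J{\left(-885,855 \right)} + f{\left(L{\left(24 \right)},1437 \right)} = 503 + 2 \cdot 1437 \left(806 - \frac{8}{5}\right) = 503 + 2 \cdot 1437 \cdot \frac{4022}{5} = 503 + \frac{11559228}{5} = \frac{11561743}{5}$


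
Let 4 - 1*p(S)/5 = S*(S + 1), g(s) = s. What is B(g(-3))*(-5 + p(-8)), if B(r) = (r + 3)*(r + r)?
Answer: 0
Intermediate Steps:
B(r) = 2*r*(3 + r) (B(r) = (3 + r)*(2*r) = 2*r*(3 + r))
p(S) = 20 - 5*S*(1 + S) (p(S) = 20 - 5*S*(S + 1) = 20 - 5*S*(1 + S))
B(g(-3))*(-5 + p(-8)) = (2*(-3)*(3 - 3))*(-5 + (20 - 5*(-8) - 5*(-8)**2)) = (2*(-3)*0)*(-5 + (20 + 40 - 5*64)) = 0*(-5 + (20 + 40 - 320)) = 0*(-5 - 260) = 0*(-265) = 0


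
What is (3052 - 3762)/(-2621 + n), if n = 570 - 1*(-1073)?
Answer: 355/489 ≈ 0.72597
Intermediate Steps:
n = 1643 (n = 570 + 1073 = 1643)
(3052 - 3762)/(-2621 + n) = (3052 - 3762)/(-2621 + 1643) = -710/(-978) = -710*(-1/978) = 355/489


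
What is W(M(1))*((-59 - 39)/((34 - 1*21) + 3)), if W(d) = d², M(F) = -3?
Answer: -441/8 ≈ -55.125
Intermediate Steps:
W(M(1))*((-59 - 39)/((34 - 1*21) + 3)) = (-3)²*((-59 - 39)/((34 - 1*21) + 3)) = 9*(-98/((34 - 21) + 3)) = 9*(-98/(13 + 3)) = 9*(-98/16) = 9*(-98*1/16) = 9*(-49/8) = -441/8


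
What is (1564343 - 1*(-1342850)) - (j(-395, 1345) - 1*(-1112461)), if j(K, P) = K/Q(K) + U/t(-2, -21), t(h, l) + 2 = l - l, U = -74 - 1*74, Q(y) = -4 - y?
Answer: 701711673/391 ≈ 1.7947e+6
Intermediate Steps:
U = -148 (U = -74 - 74 = -148)
t(h, l) = -2 (t(h, l) = -2 + (l - l) = -2 + 0 = -2)
j(K, P) = 74 + K/(-4 - K) (j(K, P) = K/(-4 - K) - 148/(-2) = K/(-4 - K) - 148*(-½) = K/(-4 - K) + 74 = 74 + K/(-4 - K))
(1564343 - 1*(-1342850)) - (j(-395, 1345) - 1*(-1112461)) = (1564343 - 1*(-1342850)) - ((296 + 73*(-395))/(4 - 395) - 1*(-1112461)) = (1564343 + 1342850) - ((296 - 28835)/(-391) + 1112461) = 2907193 - (-1/391*(-28539) + 1112461) = 2907193 - (28539/391 + 1112461) = 2907193 - 1*435000790/391 = 2907193 - 435000790/391 = 701711673/391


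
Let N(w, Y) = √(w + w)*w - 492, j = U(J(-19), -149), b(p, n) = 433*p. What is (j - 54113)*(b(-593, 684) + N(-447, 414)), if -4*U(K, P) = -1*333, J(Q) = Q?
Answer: 55598990059/4 + 96605193*I*√894/4 ≈ 1.39e+10 + 7.2212e+8*I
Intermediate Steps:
U(K, P) = 333/4 (U(K, P) = -(-1)*333/4 = -¼*(-333) = 333/4)
j = 333/4 ≈ 83.250
N(w, Y) = -492 + √2*w^(3/2) (N(w, Y) = √(2*w)*w - 492 = (√2*√w)*w - 492 = √2*w^(3/2) - 492 = -492 + √2*w^(3/2))
(j - 54113)*(b(-593, 684) + N(-447, 414)) = (333/4 - 54113)*(433*(-593) + (-492 + √2*(-447)^(3/2))) = -216119*(-256769 + (-492 + √2*(-447*I*√447)))/4 = -216119*(-256769 + (-492 - 447*I*√894))/4 = -216119*(-257261 - 447*I*√894)/4 = 55598990059/4 + 96605193*I*√894/4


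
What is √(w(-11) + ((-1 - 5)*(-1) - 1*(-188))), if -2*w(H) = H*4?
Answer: 6*√6 ≈ 14.697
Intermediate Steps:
w(H) = -2*H (w(H) = -H*4/2 = -2*H)
√(w(-11) + ((-1 - 5)*(-1) - 1*(-188))) = √(-2*(-11) + ((-1 - 5)*(-1) - 1*(-188))) = √(22 + (-6*(-1) + 188)) = √(22 + (6 + 188)) = √(22 + 194) = √216 = 6*√6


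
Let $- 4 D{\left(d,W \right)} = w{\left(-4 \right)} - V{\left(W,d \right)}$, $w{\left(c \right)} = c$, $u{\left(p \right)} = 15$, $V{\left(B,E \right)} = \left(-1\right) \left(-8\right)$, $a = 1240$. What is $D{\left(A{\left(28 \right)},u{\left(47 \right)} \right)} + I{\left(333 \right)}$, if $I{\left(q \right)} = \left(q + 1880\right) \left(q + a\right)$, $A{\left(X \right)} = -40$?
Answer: $3481052$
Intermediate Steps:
$V{\left(B,E \right)} = 8$
$I{\left(q \right)} = \left(1240 + q\right) \left(1880 + q\right)$ ($I{\left(q \right)} = \left(q + 1880\right) \left(q + 1240\right) = \left(1880 + q\right) \left(1240 + q\right) = \left(1240 + q\right) \left(1880 + q\right)$)
$D{\left(d,W \right)} = 3$ ($D{\left(d,W \right)} = - \frac{-4 - 8}{4} = \left(- \frac{1}{4}\right) \left(-12\right) = 3$)
$D{\left(A{\left(28 \right)},u{\left(47 \right)} \right)} + I{\left(333 \right)} = 3 + \left(2331200 + 333^{2} + 3120 \cdot 333\right) = 3 + \left(2331200 + 110889 + 1038960\right) = 3 + 3481049 = 3481052$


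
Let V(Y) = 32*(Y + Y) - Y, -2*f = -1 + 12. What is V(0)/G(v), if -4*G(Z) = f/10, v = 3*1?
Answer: 0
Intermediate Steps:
f = -11/2 (f = -(-1 + 12)/2 = -½*11 = -11/2 ≈ -5.5000)
v = 3
G(Z) = 11/80 (G(Z) = -(-11)/(8*10) = -¼*(-11/20) = 11/80)
V(Y) = 63*Y (V(Y) = 32*(2*Y) - Y = 64*Y - Y = 63*Y)
V(0)/G(v) = (63*0)/(11/80) = 0*(80/11) = 0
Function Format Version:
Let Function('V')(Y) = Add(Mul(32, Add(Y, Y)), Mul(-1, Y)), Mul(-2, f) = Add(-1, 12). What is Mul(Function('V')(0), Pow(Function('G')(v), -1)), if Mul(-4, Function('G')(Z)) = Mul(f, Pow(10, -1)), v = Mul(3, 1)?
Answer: 0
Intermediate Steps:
f = Rational(-11, 2) (f = Mul(Rational(-1, 2), Add(-1, 12)) = Mul(Rational(-1, 2), 11) = Rational(-11, 2) ≈ -5.5000)
v = 3
Function('G')(Z) = Rational(11, 80) (Function('G')(Z) = Mul(Rational(-1, 4), Mul(Rational(-11, 2), Pow(10, -1))) = Mul(Rational(-1, 4), Mul(Rational(-11, 2), Rational(1, 10))) = Mul(Rational(-1, 4), Rational(-11, 20)) = Rational(11, 80))
Function('V')(Y) = Mul(63, Y) (Function('V')(Y) = Add(Mul(32, Mul(2, Y)), Mul(-1, Y)) = Add(Mul(64, Y), Mul(-1, Y)) = Mul(63, Y))
Mul(Function('V')(0), Pow(Function('G')(v), -1)) = Mul(Mul(63, 0), Pow(Rational(11, 80), -1)) = Mul(0, Rational(80, 11)) = 0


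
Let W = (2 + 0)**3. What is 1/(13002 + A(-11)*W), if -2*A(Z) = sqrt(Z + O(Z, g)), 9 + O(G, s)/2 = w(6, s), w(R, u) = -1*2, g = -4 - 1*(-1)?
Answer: 197/2561402 + I*sqrt(33)/42263133 ≈ 7.6911e-5 + 1.3592e-7*I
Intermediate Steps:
g = -3 (g = -4 + 1 = -3)
w(R, u) = -2
O(G, s) = -22 (O(G, s) = -18 + 2*(-2) = -18 - 4 = -22)
W = 8 (W = 2**3 = 8)
A(Z) = -sqrt(-22 + Z)/2 (A(Z) = -sqrt(Z - 22)/2 = -sqrt(-22 + Z)/2)
1/(13002 + A(-11)*W) = 1/(13002 - sqrt(-22 - 11)/2*8) = 1/(13002 - I*sqrt(33)/2*8) = 1/(13002 - 4*I*sqrt(33))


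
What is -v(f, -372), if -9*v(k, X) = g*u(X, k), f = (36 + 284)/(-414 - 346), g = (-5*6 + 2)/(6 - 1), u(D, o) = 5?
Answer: -28/9 ≈ -3.1111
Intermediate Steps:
g = -28/5 (g = (-30 + 2)/5 = -28*1/5 = -28/5 ≈ -5.6000)
f = -8/19 (f = 320/(-760) = 320*(-1/760) = -8/19 ≈ -0.42105)
v(k, X) = 28/9 (v(k, X) = -(-28)*5/45 = -1/9*(-28) = 28/9)
-v(f, -372) = -1*28/9 = -28/9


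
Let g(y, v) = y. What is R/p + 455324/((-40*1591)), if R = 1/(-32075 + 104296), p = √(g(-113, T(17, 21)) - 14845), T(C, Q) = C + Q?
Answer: -113831/15910 - I*√1662/360093906 ≈ -7.1547 - 1.1321e-7*I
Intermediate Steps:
p = 3*I*√1662 (p = √(-113 - 14845) = √(-14958) = 3*I*√1662 ≈ 122.3*I)
R = 1/72221 ≈ 1.3846e-5
R/p + 455324/((-40*1591)) = 1/(72221*((3*I*√1662))) + 455324/((-40*1591)) = (-I*√1662/4986)/72221 + 455324/(-63640) = -I*√1662/360093906 + 455324*(-1/63640) = -I*√1662/360093906 - 113831/15910 = -113831/15910 - I*√1662/360093906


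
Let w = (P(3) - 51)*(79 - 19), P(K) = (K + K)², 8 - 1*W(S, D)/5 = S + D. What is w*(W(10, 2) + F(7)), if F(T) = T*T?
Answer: -26100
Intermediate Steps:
W(S, D) = 40 - 5*D - 5*S (W(S, D) = 40 - 5*(S + D) = 40 - 5*(D + S) = 40 + (-5*D - 5*S) = 40 - 5*D - 5*S)
P(K) = 4*K² (P(K) = (2*K)² = 4*K²)
w = -900 (w = (4*3² - 51)*(79 - 19) = (4*9 - 51)*60 = (36 - 51)*60 = -15*60 = -900)
F(T) = T²
w*(W(10, 2) + F(7)) = -900*((40 - 5*2 - 5*10) + 7²) = -900*((40 - 10 - 50) + 49) = -900*(-20 + 49) = -900*29 = -26100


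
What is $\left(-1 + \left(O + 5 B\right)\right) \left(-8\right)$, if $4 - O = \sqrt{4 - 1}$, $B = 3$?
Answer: $-144 + 8 \sqrt{3} \approx -130.14$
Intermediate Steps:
$O = 4 - \sqrt{3}$ ($O = 4 - \sqrt{4 - 1} = 4 - \sqrt{3} \approx 2.2679$)
$\left(-1 + \left(O + 5 B\right)\right) \left(-8\right) = \left(-1 + \left(\left(4 - \sqrt{3}\right) + 5 \cdot 3\right)\right) \left(-8\right) = \left(-1 + \left(\left(4 - \sqrt{3}\right) + 15\right)\right) \left(-8\right) = \left(-1 + \left(19 - \sqrt{3}\right)\right) \left(-8\right) = \left(18 - \sqrt{3}\right) \left(-8\right) = -144 + 8 \sqrt{3}$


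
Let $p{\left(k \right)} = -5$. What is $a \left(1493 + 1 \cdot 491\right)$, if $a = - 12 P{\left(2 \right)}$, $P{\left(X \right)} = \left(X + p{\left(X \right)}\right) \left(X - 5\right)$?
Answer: $-214272$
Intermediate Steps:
$P{\left(X \right)} = \left(-5 + X\right)^{2}$ ($P{\left(X \right)} = \left(X - 5\right) \left(X - 5\right) = \left(-5 + X\right) \left(-5 + X\right) = \left(-5 + X\right)^{2}$)
$a = -108$ ($a = - 12 \left(25 + 2^{2} - 20\right) = - 12 \left(25 + 4 - 20\right) = \left(-12\right) 9 = -108$)
$a \left(1493 + 1 \cdot 491\right) = - 108 \left(1493 + 1 \cdot 491\right) = - 108 \left(1493 + 491\right) = \left(-108\right) 1984 = -214272$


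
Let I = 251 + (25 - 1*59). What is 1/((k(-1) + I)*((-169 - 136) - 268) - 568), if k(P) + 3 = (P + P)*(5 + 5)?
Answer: -1/111730 ≈ -8.9501e-6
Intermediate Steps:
I = 217 (I = 251 + (25 - 59) = 251 - 34 = 217)
k(P) = -3 + 20*P (k(P) = -3 + (P + P)*(5 + 5) = -3 + (2*P)*10 = -3 + 20*P)
1/((k(-1) + I)*((-169 - 136) - 268) - 568) = 1/(((-3 + 20*(-1)) + 217)*((-169 - 136) - 268) - 568) = 1/(((-3 - 20) + 217)*(-305 - 268) - 568) = 1/((-23 + 217)*(-573) - 568) = 1/(194*(-573) - 568) = 1/(-111162 - 568) = 1/(-111730) = -1/111730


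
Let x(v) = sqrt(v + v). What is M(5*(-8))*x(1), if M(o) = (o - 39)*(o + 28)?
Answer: 948*sqrt(2) ≈ 1340.7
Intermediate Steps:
x(v) = sqrt(2)*sqrt(v) (x(v) = sqrt(2*v) = sqrt(2)*sqrt(v))
M(o) = (-39 + o)*(28 + o)
M(5*(-8))*x(1) = (-1092 + (5*(-8))**2 - 55*(-8))*(sqrt(2)*sqrt(1)) = (-1092 + (-40)**2 - 11*(-40))*(sqrt(2)*1) = (-1092 + 1600 + 440)*sqrt(2) = 948*sqrt(2)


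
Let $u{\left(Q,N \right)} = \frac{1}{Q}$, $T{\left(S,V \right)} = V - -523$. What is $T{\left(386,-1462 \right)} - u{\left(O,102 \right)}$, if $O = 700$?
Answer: $- \frac{657301}{700} \approx -939.0$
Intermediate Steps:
$T{\left(S,V \right)} = 523 + V$ ($T{\left(S,V \right)} = V + 523 = 523 + V$)
$T{\left(386,-1462 \right)} - u{\left(O,102 \right)} = \left(523 - 1462\right) - \frac{1}{700} = -939 - \frac{1}{700} = - \frac{657301}{700}$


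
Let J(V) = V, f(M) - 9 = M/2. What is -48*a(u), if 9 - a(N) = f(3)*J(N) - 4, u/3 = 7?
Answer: 9960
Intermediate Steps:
f(M) = 9 + M/2
u = 21 (u = 3*7 = 21)
a(N) = 13 - 21*N/2 (a(N) = 9 - ((9 + (1/2)*3)*N - 4) = 9 - ((9 + 3/2)*N - 4) = 9 - (21*N/2 - 4) = 9 - (-4 + 21*N/2) = 9 + (4 - 21*N/2) = 13 - 21*N/2)
-48*a(u) = -48*(13 - 21/2*21) = -48*(13 - 441/2) = -48*(-415/2) = 9960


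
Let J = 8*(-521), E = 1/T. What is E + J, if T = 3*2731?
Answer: -34148423/8193 ≈ -4168.0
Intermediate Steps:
T = 8193
E = 1/8193 ≈ 0.00012206
J = -4168
E + J = 1/8193 - 4168 = -34148423/8193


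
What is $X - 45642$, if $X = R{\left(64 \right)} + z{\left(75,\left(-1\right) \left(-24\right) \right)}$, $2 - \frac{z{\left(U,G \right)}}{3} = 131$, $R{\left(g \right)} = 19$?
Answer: $-46010$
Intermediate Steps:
$z{\left(U,G \right)} = -387$ ($z{\left(U,G \right)} = 6 - 393 = -387$)
$X = -368$ ($X = 19 - 387 = -368$)
$X - 45642 = -368 - 45642 = -46010$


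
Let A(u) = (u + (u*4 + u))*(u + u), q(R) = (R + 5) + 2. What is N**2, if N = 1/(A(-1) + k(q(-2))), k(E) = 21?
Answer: 1/1089 ≈ 0.00091827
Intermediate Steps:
q(R) = 7 + R (q(R) = (5 + R) + 2 = 7 + R)
A(u) = 12*u**2 (A(u) = (u + (4*u + u))*(2*u) = (u + 5*u)*(2*u) = (6*u)*(2*u) = 12*u**2)
N = 1/33 (N = 1/(12*(-1)**2 + 21) = 1/(12*1 + 21) = 1/(12 + 21) = 1/33 ≈ 0.030303)
N**2 = (1/33)**2 = 1/1089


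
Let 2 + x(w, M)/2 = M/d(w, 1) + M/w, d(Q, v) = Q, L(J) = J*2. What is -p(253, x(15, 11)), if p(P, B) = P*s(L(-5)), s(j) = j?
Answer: 2530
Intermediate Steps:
L(J) = 2*J
x(w, M) = -4 + 4*M/w (x(w, M) = -4 + 2*(M/w + M/w) = -4 + 2*(2*M/w) = -4 + 4*M/w)
p(P, B) = -10*P (p(P, B) = P*(2*(-5)) = P*(-10) = -10*P)
-p(253, x(15, 11)) = -(-10)*253 = -1*(-2530) = 2530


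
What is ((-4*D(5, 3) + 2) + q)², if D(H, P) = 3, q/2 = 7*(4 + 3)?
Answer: 7744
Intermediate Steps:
q = 98 (q = 2*(7*(4 + 3)) = 2*(7*7) = 2*49 = 98)
((-4*D(5, 3) + 2) + q)² = ((-4*3 + 2) + 98)² = ((-12 + 2) + 98)² = (-10 + 98)² = 88² = 7744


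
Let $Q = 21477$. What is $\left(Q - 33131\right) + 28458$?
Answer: $16804$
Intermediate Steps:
$\left(Q - 33131\right) + 28458 = \left(21477 - 33131\right) + 28458 = -11654 + 28458 = 16804$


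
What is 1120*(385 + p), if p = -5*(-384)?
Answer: 2581600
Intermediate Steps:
p = 1920
1120*(385 + p) = 1120*(385 + 1920) = 1120*2305 = 2581600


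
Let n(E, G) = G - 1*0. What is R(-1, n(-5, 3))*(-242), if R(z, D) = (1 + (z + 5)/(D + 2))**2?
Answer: -19602/25 ≈ -784.08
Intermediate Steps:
n(E, G) = G (n(E, G) = G + 0 = G)
R(z, D) = (1 + (5 + z)/(2 + D))**2
R(-1, n(-5, 3))*(-242) = ((7 + 3 - 1)**2/(2 + 3)**2)*(-242) = (9**2/5**2)*(-242) = ((1/25)*81)*(-242) = (81/25)*(-242) = -19602/25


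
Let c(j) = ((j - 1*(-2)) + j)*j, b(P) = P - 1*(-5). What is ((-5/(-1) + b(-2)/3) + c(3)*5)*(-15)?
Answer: -1890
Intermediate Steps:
b(P) = 5 + P (b(P) = P + 5 = 5 + P)
c(j) = j*(2 + 2*j) (c(j) = ((j + 2) + j)*j = ((2 + j) + j)*j = (2 + 2*j)*j = j*(2 + 2*j))
((-5/(-1) + b(-2)/3) + c(3)*5)*(-15) = ((-5/(-1) + (5 - 2)/3) + (2*3*(1 + 3))*5)*(-15) = ((-5*(-1) + 3*(⅓)) + (2*3*4)*5)*(-15) = ((5 + 1) + 24*5)*(-15) = (6 + 120)*(-15) = 126*(-15) = -1890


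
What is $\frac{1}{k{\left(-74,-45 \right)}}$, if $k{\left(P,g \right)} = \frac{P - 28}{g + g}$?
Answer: $\frac{15}{17} \approx 0.88235$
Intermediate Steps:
$k{\left(P,g \right)} = \frac{-28 + P}{2 g}$
$\frac{1}{k{\left(-74,-45 \right)}} = \frac{1}{\frac{1}{2} \frac{1}{-45} \left(-28 - 74\right)} = \frac{1}{\frac{1}{2} \left(- \frac{1}{45}\right) \left(-102\right)} = \frac{1}{\frac{17}{15}} = \frac{15}{17}$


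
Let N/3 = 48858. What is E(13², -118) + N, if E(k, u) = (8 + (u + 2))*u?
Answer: 159318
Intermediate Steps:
E(k, u) = u*(10 + u) (E(k, u) = (8 + (2 + u))*u = (10 + u)*u = u*(10 + u))
N = 146574 (N = 3*48858 = 146574)
E(13², -118) + N = -118*(10 - 118) + 146574 = -118*(-108) + 146574 = 12744 + 146574 = 159318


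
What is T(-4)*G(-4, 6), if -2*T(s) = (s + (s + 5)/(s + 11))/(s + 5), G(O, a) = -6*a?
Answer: -486/7 ≈ -69.429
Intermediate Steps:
T(s) = -(s + (5 + s)/(11 + s))/(2*(5 + s)) (T(s) = -(s + (s + 5)/(s + 11))/(2*(s + 5)) = -(s + (5 + s)/(11 + s))/(2*(5 + s)))
T(-4)*G(-4, 6) = ((-5 - 1*(-4)² - 12*(-4))/(2*(55 + (-4)² + 16*(-4))))*(-6*6) = ((-5 - 1*16 + 48)/(2*(55 + 16 - 64)))*(-36) = ((½)*(-5 - 16 + 48)/7)*(-36) = ((½)*(⅐)*27)*(-36) = (27/14)*(-36) = -486/7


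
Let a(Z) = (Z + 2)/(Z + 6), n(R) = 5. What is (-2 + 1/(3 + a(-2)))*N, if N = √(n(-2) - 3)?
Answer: -5*√2/3 ≈ -2.3570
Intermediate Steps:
a(Z) = (2 + Z)/(6 + Z)
N = √2 (N = √(5 - 3) = √2 ≈ 1.4142)
(-2 + 1/(3 + a(-2)))*N = (-2 + 1/(3 + (2 - 2)/(6 - 2)))*√2 = (-2 + 1/(3 + 0/4))*√2 = (-2 + 1/(3 + (¼)*0))*√2 = (-2 + 1/(3 + 0))*√2 = (-2 + 1/3)*√2 = (-2 + ⅓)*√2 = -5*√2/3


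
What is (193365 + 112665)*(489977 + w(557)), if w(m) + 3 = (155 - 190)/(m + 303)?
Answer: 12895418845815/86 ≈ 1.4995e+11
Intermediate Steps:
w(m) = -3 - 35/(303 + m) (w(m) = -3 + (155 - 190)/(m + 303) = -3 - 35/(303 + m))
(193365 + 112665)*(489977 + w(557)) = (193365 + 112665)*(489977 + (-944 - 3*557)/(303 + 557)) = 306030*(489977 + (-944 - 1671)/860) = 306030*(489977 + (1/860)*(-2615)) = 306030*(489977 - 523/172) = 306030*(84275521/172) = 12895418845815/86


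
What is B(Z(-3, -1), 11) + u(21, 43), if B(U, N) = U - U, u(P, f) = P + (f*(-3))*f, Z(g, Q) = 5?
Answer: -5526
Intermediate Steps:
u(P, f) = P - 3*f² (u(P, f) = P + (-3*f)*f = P - 3*f²)
B(U, N) = 0
B(Z(-3, -1), 11) + u(21, 43) = 0 + (21 - 3*43²) = 0 + (21 - 3*1849) = 0 + (21 - 5547) = 0 - 5526 = -5526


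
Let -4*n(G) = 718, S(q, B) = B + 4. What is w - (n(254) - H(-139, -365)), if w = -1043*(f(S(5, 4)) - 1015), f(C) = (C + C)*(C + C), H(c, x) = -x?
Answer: 1584363/2 ≈ 7.9218e+5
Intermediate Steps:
S(q, B) = 4 + B
n(G) = -359/2 (n(G) = -¼*718 = -359/2)
f(C) = 4*C² (f(C) = (2*C)*(2*C) = 4*C²)
w = 791637 (w = -1043*(4*(4 + 4)² - 1015) = -1043*(4*8² - 1015) = -1043*(4*64 - 1015) = -1043*(256 - 1015) = -1043*(-759) = 791637)
w - (n(254) - H(-139, -365)) = 791637 - (-359/2 - (-1)*(-365)) = 791637 - (-359/2 - 1*365) = 791637 - (-359/2 - 365) = 791637 - 1*(-1089/2) = 791637 + 1089/2 = 1584363/2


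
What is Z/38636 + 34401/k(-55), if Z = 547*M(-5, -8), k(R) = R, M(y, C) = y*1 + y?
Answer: -664708943/1062490 ≈ -625.61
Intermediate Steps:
M(y, C) = 2*y (M(y, C) = y + y = 2*y)
Z = -5470 (Z = 547*(2*(-5)) = 547*(-10) = -5470)
Z/38636 + 34401/k(-55) = -5470/38636 + 34401/(-55) = -5470*1/38636 + 34401*(-1/55) = -2735/19318 - 34401/55 = -664708943/1062490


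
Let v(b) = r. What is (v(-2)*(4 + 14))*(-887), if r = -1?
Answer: 15966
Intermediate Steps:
v(b) = -1
(v(-2)*(4 + 14))*(-887) = -(4 + 14)*(-887) = -1*18*(-887) = -18*(-887) = 15966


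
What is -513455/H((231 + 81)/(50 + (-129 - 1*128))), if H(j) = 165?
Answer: -102691/33 ≈ -3111.8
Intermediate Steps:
-513455/H((231 + 81)/(50 + (-129 - 1*128))) = -513455/165 = -513455*1/165 = -102691/33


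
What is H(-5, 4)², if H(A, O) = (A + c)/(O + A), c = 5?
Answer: 0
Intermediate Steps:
H(A, O) = (5 + A)/(A + O) (H(A, O) = (A + 5)/(O + A) = (5 + A)/(A + O))
H(-5, 4)² = ((5 - 5)/(-5 + 4))² = (0/(-1))² = (-1*0)² = 0² = 0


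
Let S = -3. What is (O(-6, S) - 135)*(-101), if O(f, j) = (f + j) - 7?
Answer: 15251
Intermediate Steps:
O(f, j) = -7 + f + j
(O(-6, S) - 135)*(-101) = ((-7 - 6 - 3) - 135)*(-101) = (-16 - 135)*(-101) = -151*(-101) = 15251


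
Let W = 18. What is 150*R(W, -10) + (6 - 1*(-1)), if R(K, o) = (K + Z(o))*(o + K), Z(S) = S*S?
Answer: 141607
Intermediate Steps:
Z(S) = S**2
R(K, o) = (K + o)*(K + o**2) (R(K, o) = (K + o**2)*(o + K) = (K + o**2)*(K + o) = (K + o)*(K + o**2))
150*R(W, -10) + (6 - 1*(-1)) = 150*(18**2 + (-10)**3 + 18*(-10) + 18*(-10)**2) + (6 - 1*(-1)) = 150*(324 - 1000 - 180 + 18*100) + (6 + 1) = 150*(324 - 1000 - 180 + 1800) + 7 = 150*944 + 7 = 141600 + 7 = 141607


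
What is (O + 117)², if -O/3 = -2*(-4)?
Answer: 8649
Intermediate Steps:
O = -24 (O = -(-6)*(-4) = -3*8 = -24)
(O + 117)² = (-24 + 117)² = 93² = 8649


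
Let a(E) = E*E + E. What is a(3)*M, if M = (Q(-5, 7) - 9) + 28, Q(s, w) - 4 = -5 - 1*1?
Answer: 204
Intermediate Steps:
Q(s, w) = -2 (Q(s, w) = 4 + (-5 - 1*1) = 4 + (-5 - 1) = 4 - 6 = -2)
a(E) = E + E**2 (a(E) = E**2 + E = E + E**2)
M = 17 (M = (-2 - 9) + 28 = -11 + 28 = 17)
a(3)*M = (3*(1 + 3))*17 = (3*4)*17 = 12*17 = 204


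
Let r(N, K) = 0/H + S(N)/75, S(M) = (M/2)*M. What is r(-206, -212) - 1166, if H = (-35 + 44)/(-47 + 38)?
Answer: -66232/75 ≈ -883.09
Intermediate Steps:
H = -1 (H = 9/(-9) = 9*(-⅑) = -1)
S(M) = M²/2 (S(M) = (M*(½))*M = (M/2)*M = M²/2)
r(N, K) = N²/150 (r(N, K) = 0/(-1) + (N²/2)/75 = 0*(-1) + (N²/2)*(1/75) = 0 + N²/150 = N²/150)
r(-206, -212) - 1166 = (1/150)*(-206)² - 1166 = (1/150)*42436 - 1166 = 21218/75 - 1166 = -66232/75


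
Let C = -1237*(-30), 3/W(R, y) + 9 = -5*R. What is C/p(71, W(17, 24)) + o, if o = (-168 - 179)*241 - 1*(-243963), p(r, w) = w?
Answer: -1002444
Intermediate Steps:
W(R, y) = 3/(-9 - 5*R)
C = 37110
o = 160336 (o = -347*241 + 243963 = -83627 + 243963 = 160336)
C/p(71, W(17, 24)) + o = 37110/((-3/(9 + 5*17))) + 160336 = 37110/((-3/(9 + 85))) + 160336 = 37110/((-3/94)) + 160336 = 37110/((-3*1/94)) + 160336 = 37110/(-3/94) + 160336 = 37110*(-94/3) + 160336 = -1162780 + 160336 = -1002444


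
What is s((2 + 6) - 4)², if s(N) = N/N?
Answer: 1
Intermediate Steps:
s(N) = 1
s((2 + 6) - 4)² = 1² = 1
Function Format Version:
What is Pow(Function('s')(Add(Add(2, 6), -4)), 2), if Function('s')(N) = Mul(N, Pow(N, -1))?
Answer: 1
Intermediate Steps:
Function('s')(N) = 1
Pow(Function('s')(Add(Add(2, 6), -4)), 2) = Pow(1, 2) = 1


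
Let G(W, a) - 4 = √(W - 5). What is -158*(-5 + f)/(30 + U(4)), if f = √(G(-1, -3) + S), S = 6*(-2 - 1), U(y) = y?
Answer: 395/17 - 79*√(-14 + I*√6)/17 ≈ 21.72 - 17.454*I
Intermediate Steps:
G(W, a) = 4 + √(-5 + W) (G(W, a) = 4 + √(W - 5) = 4 + √(-5 + W))
S = -18 (S = 6*(-3) = -18)
f = √(-14 + I*√6) (f = √((4 + √(-5 - 1)) - 18) = √((4 + √(-6)) - 18) = √((4 + I*√6) - 18) = √(-14 + I*√6) ≈ 0.32609 + 3.7558*I)
-158*(-5 + f)/(30 + U(4)) = -158*(-5 + √(-14 + I*√6))/(30 + 4) = -158*(-5 + √(-14 + I*√6))/34 = -158*(-5/34 + √(-14 + I*√6)/34) = 395/17 - 79*√(-14 + I*√6)/17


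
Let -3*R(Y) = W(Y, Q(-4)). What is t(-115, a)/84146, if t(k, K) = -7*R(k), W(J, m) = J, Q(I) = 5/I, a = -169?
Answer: -805/252438 ≈ -0.0031889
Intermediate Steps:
R(Y) = -Y/3
t(k, K) = 7*k/3 (t(k, K) = -(-7)*k/3 = 7*k/3)
t(-115, a)/84146 = ((7/3)*(-115))/84146 = -805/3*1/84146 = -805/252438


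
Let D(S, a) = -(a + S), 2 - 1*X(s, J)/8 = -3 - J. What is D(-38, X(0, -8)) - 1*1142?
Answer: -1080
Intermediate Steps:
X(s, J) = 40 + 8*J (X(s, J) = 16 - 8*(-3 - J) = 16 + (24 + 8*J) = 40 + 8*J)
D(S, a) = -S - a (D(S, a) = -(S + a) = -S - a)
D(-38, X(0, -8)) - 1*1142 = (-1*(-38) - (40 + 8*(-8))) - 1*1142 = (38 - (40 - 64)) - 1142 = (38 - 1*(-24)) - 1142 = (38 + 24) - 1142 = 62 - 1142 = -1080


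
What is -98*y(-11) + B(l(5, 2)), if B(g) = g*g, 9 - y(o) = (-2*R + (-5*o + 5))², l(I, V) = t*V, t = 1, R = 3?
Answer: 284890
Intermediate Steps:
l(I, V) = V (l(I, V) = 1*V = V)
y(o) = 9 - (-1 - 5*o)² (y(o) = 9 - (-2*3 + (-5*o + 5))² = 9 - (-6 + (5 - 5*o))² = 9 - (-1 - 5*o)²)
B(g) = g²
-98*y(-11) + B(l(5, 2)) = -98*(9 - (1 + 5*(-11))²) + 2² = -98*(9 - (1 - 55)²) + 4 = -98*(9 - 1*(-54)²) + 4 = -98*(9 - 1*2916) + 4 = -98*(9 - 2916) + 4 = -98*(-2907) + 4 = 284886 + 4 = 284890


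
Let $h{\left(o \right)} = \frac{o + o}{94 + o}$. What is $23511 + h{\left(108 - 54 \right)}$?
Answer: $\frac{869934}{37} \approx 23512.0$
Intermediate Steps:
$h{\left(o \right)} = \frac{2 o}{94 + o}$
$23511 + h{\left(108 - 54 \right)} = 23511 + \frac{2 \left(108 - 54\right)}{94 + \left(108 - 54\right)} = 23511 + 2 \cdot 54 \frac{1}{94 + 54} = 23511 + 2 \cdot 54 \cdot \frac{1}{148} = 23511 + \frac{27}{37} = \frac{869934}{37}$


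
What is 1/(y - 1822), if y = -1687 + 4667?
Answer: 1/1158 ≈ 0.00086356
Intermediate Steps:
y = 2980
1/(y - 1822) = 1/(2980 - 1822) = 1/1158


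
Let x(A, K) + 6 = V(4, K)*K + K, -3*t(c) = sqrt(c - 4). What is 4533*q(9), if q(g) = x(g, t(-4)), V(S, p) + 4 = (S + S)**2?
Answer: -27198 - 184342*I*sqrt(2) ≈ -27198.0 - 2.607e+5*I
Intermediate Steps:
t(c) = -sqrt(-4 + c)/3 (t(c) = -sqrt(c - 4)/3 = -sqrt(-4 + c)/3)
V(S, p) = -4 + 4*S**2 (V(S, p) = -4 + (S + S)**2 = -4 + (2*S)**2 = -4 + 4*S**2)
x(A, K) = -6 + 61*K (x(A, K) = -6 + ((-4 + 4*4**2)*K + K) = -6 + ((-4 + 4*16)*K + K) = -6 + ((-4 + 64)*K + K) = -6 + (60*K + K) = -6 + 61*K)
q(g) = -6 - 122*I*sqrt(2)/3 (q(g) = -6 + 61*(-sqrt(-4 - 4)/3) = -6 + 61*(-2*I*sqrt(2)/3) = -6 - 122*I*sqrt(2)/3)
4533*q(9) = 4533*(-6 - 122*I*sqrt(2)/3) = -27198 - 184342*I*sqrt(2)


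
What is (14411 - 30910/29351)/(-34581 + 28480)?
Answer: -422946351/179070451 ≈ -2.3619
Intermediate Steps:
(14411 - 30910/29351)/(-34581 + 28480) = (14411 - 30910*1/29351)/(-6101) = (14411 - 30910/29351)*(-1/6101) = (422946351/29351)*(-1/6101) = -422946351/179070451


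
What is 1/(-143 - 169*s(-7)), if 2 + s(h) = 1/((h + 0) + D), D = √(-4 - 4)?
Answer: 473/102206 - I*√2/7862 ≈ 0.0046279 - 0.00017988*I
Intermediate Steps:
D = 2*I*√2 (D = √(-8) = 2*I*√2 ≈ 2.8284*I)
s(h) = -2 + 1/(h + 2*I*√2) (s(h) = -2 + 1/((h + 0) + 2*I*√2) = -2 + 1/(h + 2*I*√2))
1/(-143 - 169*s(-7)) = 1/(-143 - 169*(1 - 2*(-7) - 4*I*√2)/(-7 + 2*I*√2)) = 1/(-143 - 169*(1 + 14 - 4*I*√2)/(-7 + 2*I*√2)) = 1/(-143 - 169*(15 - 4*I*√2)/(-7 + 2*I*√2))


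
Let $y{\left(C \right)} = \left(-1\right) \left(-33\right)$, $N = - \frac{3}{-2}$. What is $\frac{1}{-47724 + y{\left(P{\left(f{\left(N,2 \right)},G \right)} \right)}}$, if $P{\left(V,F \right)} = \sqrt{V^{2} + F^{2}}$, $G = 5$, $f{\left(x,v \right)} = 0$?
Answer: $- \frac{1}{47691} \approx -2.0968 \cdot 10^{-5}$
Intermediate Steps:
$N = \frac{3}{2}$ ($N = \left(-3\right) \left(- \frac{1}{2}\right) = \frac{3}{2} \approx 1.5$)
$P{\left(V,F \right)} = \sqrt{F^{2} + V^{2}}$
$y{\left(C \right)} = 33$
$\frac{1}{-47724 + y{\left(P{\left(f{\left(N,2 \right)},G \right)} \right)}} = \frac{1}{-47724 + 33} = \frac{1}{-47691} = - \frac{1}{47691}$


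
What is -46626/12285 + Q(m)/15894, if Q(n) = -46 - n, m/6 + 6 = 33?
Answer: -4590302/1205295 ≈ -3.8084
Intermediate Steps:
m = 162 (m = -36 + 6*33 = -36 + 198 = 162)
-46626/12285 + Q(m)/15894 = -46626/12285 + (-46 - 1*162)/15894 = -46626*1/12285 + (-46 - 162)*(1/15894) = -15542/4095 - 208*1/15894 = -15542/4095 - 104/7947 = -4590302/1205295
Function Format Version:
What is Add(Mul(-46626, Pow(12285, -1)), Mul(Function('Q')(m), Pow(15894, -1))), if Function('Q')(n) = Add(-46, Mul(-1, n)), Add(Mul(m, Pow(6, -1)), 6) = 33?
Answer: Rational(-4590302, 1205295) ≈ -3.8084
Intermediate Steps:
m = 162 (m = Add(-36, Mul(6, 33)) = Add(-36, 198) = 162)
Add(Mul(-46626, Pow(12285, -1)), Mul(Function('Q')(m), Pow(15894, -1))) = Add(Mul(-46626, Pow(12285, -1)), Mul(Add(-46, Mul(-1, 162)), Pow(15894, -1))) = Add(Mul(-46626, Rational(1, 12285)), Mul(Add(-46, -162), Rational(1, 15894))) = Add(Rational(-15542, 4095), Mul(-208, Rational(1, 15894))) = Add(Rational(-15542, 4095), Rational(-104, 7947)) = Rational(-4590302, 1205295)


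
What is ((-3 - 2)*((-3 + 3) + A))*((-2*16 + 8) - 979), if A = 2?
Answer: 10030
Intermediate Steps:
((-3 - 2)*((-3 + 3) + A))*((-2*16 + 8) - 979) = ((-3 - 2)*((-3 + 3) + 2))*((-2*16 + 8) - 979) = (-5*(0 + 2))*((-32 + 8) - 979) = (-5*2)*(-24 - 979) = -10*(-1003) = 10030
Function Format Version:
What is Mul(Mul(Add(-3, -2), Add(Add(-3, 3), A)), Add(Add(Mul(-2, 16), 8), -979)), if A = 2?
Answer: 10030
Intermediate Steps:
Mul(Mul(Add(-3, -2), Add(Add(-3, 3), A)), Add(Add(Mul(-2, 16), 8), -979)) = Mul(Mul(Add(-3, -2), Add(Add(-3, 3), 2)), Add(Add(Mul(-2, 16), 8), -979)) = Mul(Mul(-5, Add(0, 2)), Add(Add(-32, 8), -979)) = Mul(Mul(-5, 2), Add(-24, -979)) = Mul(-10, -1003) = 10030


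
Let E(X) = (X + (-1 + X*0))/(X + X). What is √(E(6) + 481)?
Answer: √17331/6 ≈ 21.941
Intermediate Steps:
E(X) = (-1 + X)/(2*X) (E(X) = (X + (-1 + 0))/((2*X)) = (X - 1)*(1/(2*X)) = (-1 + X)*(1/(2*X)) = (-1 + X)/(2*X))
√(E(6) + 481) = √((½)*(-1 + 6)/6 + 481) = √((½)*(⅙)*5 + 481) = √(5/12 + 481) = √(5777/12) = √17331/6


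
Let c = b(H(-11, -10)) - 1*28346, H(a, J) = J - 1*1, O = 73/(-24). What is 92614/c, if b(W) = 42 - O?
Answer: -2222736/679223 ≈ -3.2725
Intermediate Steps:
O = -73/24 (O = 73*(-1/24) = -73/24 ≈ -3.0417)
H(a, J) = -1 + J (H(a, J) = J - 1 = -1 + J)
b(W) = 1081/24 (b(W) = 42 - 1*(-73/24) = 42 + 73/24 = 1081/24)
c = -679223/24 (c = 1081/24 - 1*28346 = 1081/24 - 28346 = -679223/24 ≈ -28301.)
92614/c = 92614/(-679223/24) = 92614*(-24/679223) = -2222736/679223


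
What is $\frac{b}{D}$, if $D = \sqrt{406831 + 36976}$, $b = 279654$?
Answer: $\frac{279654 \sqrt{443807}}{443807} \approx 419.78$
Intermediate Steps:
$D = \sqrt{443807} \approx 666.19$
$\frac{b}{D} = \frac{279654}{\sqrt{443807}} = 279654 \frac{\sqrt{443807}}{443807} = \frac{279654 \sqrt{443807}}{443807}$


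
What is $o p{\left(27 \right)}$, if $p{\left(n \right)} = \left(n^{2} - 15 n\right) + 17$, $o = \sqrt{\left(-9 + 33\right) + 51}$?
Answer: $1705 \sqrt{3} \approx 2953.1$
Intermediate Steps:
$o = 5 \sqrt{3}$ ($o = \sqrt{24 + 51} = \sqrt{75} = 5 \sqrt{3} \approx 8.6602$)
$p{\left(n \right)} = 17 + n^{2} - 15 n$
$o p{\left(27 \right)} = 5 \sqrt{3} \left(17 + 27^{2} - 405\right) = 5 \sqrt{3} \left(17 + 729 - 405\right) = 5 \sqrt{3} \cdot 341 = 1705 \sqrt{3}$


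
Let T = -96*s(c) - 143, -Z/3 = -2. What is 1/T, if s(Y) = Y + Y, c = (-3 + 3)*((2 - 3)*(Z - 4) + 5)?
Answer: -1/143 ≈ -0.0069930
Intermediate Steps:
Z = 6 (Z = -3*(-2) = 6)
c = 0 (c = (-3 + 3)*((2 - 3)*(6 - 4) + 5) = 0*(-1*2 + 5) = 0*(-2 + 5) = 0*3 = 0)
s(Y) = 2*Y
T = -143 (T = -192*0 - 143 = -96*0 - 143 = 0 - 143 = -143)
1/T = 1/(-143) = -1/143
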